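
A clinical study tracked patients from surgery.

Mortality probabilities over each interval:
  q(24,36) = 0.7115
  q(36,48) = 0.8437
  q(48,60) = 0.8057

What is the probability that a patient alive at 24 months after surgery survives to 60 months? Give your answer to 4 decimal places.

P(survive 24→60) = (1 − 0.7115) × (1 − 0.8437) × (1 − 0.8057).
= 0.2885 × 0.1563 × 0.1943 = 0.008761.

0.0088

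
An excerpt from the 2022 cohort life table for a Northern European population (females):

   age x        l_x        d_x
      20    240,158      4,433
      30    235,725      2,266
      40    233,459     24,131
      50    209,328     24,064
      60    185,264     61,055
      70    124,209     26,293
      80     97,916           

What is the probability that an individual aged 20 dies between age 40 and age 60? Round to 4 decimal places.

0.2007

We want 20|20q20 = (l_40 − l_60)/l_20.
This is the probability of reaching 40 but not 60, conditional on being alive at 20: (l_40 − l_60) / l_20.
= (233,459 − 185,264) / 240,158 = 48,195 / 240,158 = 0.200680.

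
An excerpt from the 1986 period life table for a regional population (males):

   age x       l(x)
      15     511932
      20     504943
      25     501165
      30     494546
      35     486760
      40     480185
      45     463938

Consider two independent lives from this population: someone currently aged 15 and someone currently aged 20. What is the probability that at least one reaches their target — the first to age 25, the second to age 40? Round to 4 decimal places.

0.9990

p₁ = l(25)/l(15) = 501165/511932 = 0.978968; p₂ = l(40)/l(20) = 480185/504943 = 0.950969.
P(at least one) = 1 − (1−p₁)(1−p₂) = 1 − 0.021032 × 0.049031 = 0.998969.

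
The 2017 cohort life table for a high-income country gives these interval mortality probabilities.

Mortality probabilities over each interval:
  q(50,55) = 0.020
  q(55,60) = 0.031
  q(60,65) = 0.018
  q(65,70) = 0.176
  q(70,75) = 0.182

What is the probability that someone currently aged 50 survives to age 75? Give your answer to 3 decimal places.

P(survive 50→75) = (1 − 0.020) × (1 − 0.031) × (1 − 0.018) × (1 − 0.176) × (1 − 0.182).
= 0.980 × 0.969 × 0.982 × 0.824 × 0.818 = 0.628553.

0.629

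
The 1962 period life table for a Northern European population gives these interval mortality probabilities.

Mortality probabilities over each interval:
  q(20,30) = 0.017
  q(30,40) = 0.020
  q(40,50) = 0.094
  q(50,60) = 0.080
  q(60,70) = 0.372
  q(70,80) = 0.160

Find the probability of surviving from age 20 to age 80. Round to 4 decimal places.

0.4236

The overall survival probability is (1 − 0.017) × (1 − 0.020) × (1 − 0.094) × (1 − 0.080) × (1 − 0.372) × (1 − 0.160).
= 0.983 × 0.980 × 0.906 × 0.920 × 0.628 × 0.840 = 0.423579.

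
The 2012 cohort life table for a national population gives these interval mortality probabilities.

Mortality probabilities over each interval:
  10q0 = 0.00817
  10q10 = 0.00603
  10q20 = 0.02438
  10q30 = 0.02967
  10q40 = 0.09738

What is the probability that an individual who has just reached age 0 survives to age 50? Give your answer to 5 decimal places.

Survival from 0 to 50 is the product of surviving each interval: (1 − 0.00817) × (1 − 0.00603) × (1 − 0.02438) × (1 − 0.02967) × (1 − 0.09738).
= 0.99183 × 0.99397 × 0.97562 × 0.97033 × 0.90262 = 0.842395.

0.84239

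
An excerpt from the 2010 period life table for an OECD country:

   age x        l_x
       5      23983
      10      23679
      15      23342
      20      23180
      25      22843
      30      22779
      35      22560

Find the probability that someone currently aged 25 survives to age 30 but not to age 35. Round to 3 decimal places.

0.010

We want 5|5q25 = (l_30 − l_35)/l_25.
This is the probability of reaching 30 but not 35, conditional on being alive at 25: (l_30 − l_35) / l_25.
= (22779 − 22560) / 22843 = 219 / 22843 = 0.009587.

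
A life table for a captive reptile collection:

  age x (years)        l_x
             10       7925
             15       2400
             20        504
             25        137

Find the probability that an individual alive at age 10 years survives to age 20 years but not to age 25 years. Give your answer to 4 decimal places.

This is the probability of reaching 20 but not 25, conditional on being alive at 10: (l_20 − l_25) / l_10.
= (504 − 137) / 7925 = 367 / 7925 = 0.046309.

0.0463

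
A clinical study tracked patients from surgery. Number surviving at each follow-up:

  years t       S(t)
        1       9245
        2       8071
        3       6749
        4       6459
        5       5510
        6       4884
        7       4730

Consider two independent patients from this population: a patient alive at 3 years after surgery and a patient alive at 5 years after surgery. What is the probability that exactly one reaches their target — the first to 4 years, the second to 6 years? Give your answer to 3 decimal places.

p₁ = S(4)/S(3) = 6459/6749 = 0.957031; p₂ = S(6)/S(5) = 4884/5510 = 0.886388.
P(exactly one) = p₁(1−p₂) + (1−p₁)p₂ = 0.108730 + 0.038087 = 0.146817.

0.147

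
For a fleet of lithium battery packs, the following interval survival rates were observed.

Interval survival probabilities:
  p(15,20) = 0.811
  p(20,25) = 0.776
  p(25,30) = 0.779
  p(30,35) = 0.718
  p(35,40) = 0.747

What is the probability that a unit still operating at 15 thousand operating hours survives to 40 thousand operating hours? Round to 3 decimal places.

0.263

Chaining the interval survival probabilities: 0.811 × 0.776 × 0.779 × 0.718 × 0.747.
= 0.262945.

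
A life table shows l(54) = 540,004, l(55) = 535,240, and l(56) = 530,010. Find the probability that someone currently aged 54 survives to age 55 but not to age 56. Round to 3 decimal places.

0.010

This is the probability of reaching 55 but not 56, conditional on being alive at 54: (l(55) − l(56)) / l(54).
= (535,240 − 530,010) / 540,004 = 5,230 / 540,004 = 0.009685.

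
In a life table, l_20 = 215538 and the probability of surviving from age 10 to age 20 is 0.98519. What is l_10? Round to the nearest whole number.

l_10 = l_20 / p = 215538 / 0.98519 = 218778.

218778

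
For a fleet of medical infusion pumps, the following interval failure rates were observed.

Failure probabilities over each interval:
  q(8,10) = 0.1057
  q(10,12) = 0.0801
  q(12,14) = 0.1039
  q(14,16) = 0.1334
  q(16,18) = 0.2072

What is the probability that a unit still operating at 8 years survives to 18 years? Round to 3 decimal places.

P(survive 8→18) = (1 − 0.1057) × (1 − 0.0801) × (1 − 0.1039) × (1 − 0.1334) × (1 − 0.2072).
= 0.8943 × 0.9199 × 0.8961 × 0.8666 × 0.7928 = 0.506480.

0.506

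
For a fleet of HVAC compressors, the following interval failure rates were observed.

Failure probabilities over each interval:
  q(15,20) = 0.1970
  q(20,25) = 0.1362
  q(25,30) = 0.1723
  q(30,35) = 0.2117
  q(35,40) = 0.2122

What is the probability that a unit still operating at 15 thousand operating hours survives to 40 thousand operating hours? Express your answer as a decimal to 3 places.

0.357

Chaining the interval survival probabilities: (1 − 0.1970) × (1 − 0.1362) × (1 − 0.1723) × (1 − 0.2117) × (1 − 0.2122).
= 0.8030 × 0.8638 × 0.8277 × 0.7883 × 0.7878 = 0.356541.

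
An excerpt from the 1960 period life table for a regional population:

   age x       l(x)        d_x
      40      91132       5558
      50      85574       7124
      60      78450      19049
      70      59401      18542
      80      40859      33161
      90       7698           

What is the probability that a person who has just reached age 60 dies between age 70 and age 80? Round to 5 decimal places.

0.23635

This is the probability of reaching 70 but not 80, conditional on being alive at 60: (l(70) − l(80)) / l(60).
= (59401 − 40859) / 78450 = 18542 / 78450 = 0.236354.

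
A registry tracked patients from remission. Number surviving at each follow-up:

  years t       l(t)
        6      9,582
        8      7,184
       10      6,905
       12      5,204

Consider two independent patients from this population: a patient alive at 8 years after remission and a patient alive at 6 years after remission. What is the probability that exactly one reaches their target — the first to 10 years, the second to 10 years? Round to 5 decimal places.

0.29651

p₁ = l(10)/l(8) = 6,905/7,184 = 0.961164; p₂ = l(10)/l(6) = 6,905/9,582 = 0.720622.
P(exactly one) = p₁(1−p₂) + (1−p₁)p₂ = 0.268528 + 0.027986 = 0.296514.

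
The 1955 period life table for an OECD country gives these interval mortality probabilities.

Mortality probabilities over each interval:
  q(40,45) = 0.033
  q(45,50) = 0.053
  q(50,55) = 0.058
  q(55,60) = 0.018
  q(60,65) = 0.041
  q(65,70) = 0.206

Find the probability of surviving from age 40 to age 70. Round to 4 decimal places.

The overall survival probability is (1 − 0.033) × (1 − 0.053) × (1 − 0.058) × (1 − 0.018) × (1 − 0.041) × (1 − 0.206).
= 0.967 × 0.947 × 0.942 × 0.982 × 0.959 × 0.794 = 0.645027.

0.6450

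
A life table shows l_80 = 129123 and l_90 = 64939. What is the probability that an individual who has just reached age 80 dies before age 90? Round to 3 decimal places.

0.497

P(die before 90 | alive at 80) = 1 − l_90/l_80 = 1 − 64939/129123 = (64184)/129123 = 0.497076.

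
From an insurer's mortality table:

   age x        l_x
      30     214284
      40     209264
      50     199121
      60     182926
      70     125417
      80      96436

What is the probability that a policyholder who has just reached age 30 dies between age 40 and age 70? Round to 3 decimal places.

0.391

We want 10|30q30 = (l_40 − l_70)/l_30.
This is the probability of reaching 40 but not 70, conditional on being alive at 30: (l_40 − l_70) / l_30.
= (209264 − 125417) / 214284 = 83847 / 214284 = 0.391289.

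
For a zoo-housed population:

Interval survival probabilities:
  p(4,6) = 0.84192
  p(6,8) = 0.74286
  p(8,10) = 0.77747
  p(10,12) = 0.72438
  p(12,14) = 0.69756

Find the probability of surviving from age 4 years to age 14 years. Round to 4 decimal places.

The overall survival probability is 0.84192 × 0.74286 × 0.77747 × 0.72438 × 0.69756.
= 0.245702.

0.2457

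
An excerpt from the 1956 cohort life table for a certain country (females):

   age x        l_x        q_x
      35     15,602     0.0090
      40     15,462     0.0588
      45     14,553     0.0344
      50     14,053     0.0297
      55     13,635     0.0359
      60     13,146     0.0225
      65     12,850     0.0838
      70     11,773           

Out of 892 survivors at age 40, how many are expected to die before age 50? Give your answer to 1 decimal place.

The relevant probability is 1 − 14,053/15,462 = 0.091127.
Expected number = 892 × 0.091127 = 81.3.

81.3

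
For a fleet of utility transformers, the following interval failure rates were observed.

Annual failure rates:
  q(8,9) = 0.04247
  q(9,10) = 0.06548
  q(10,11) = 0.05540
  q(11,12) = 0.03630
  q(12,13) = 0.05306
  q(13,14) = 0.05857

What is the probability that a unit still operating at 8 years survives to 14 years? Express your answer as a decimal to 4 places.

0.7262

Chaining the interval survival probabilities: (1 − 0.04247) × (1 − 0.06548) × (1 − 0.05540) × (1 − 0.03630) × (1 − 0.05306) × (1 − 0.05857).
= 0.95753 × 0.93452 × 0.94460 × 0.96370 × 0.94694 × 0.94143 = 0.726175.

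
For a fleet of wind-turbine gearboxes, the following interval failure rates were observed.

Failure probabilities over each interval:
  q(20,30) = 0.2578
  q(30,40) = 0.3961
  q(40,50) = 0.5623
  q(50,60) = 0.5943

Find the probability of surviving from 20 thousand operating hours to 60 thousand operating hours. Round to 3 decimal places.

0.080

P(survive 20→60) = (1 − 0.2578) × (1 − 0.3961) × (1 − 0.5623) × (1 − 0.5943).
= 0.7422 × 0.6039 × 0.4377 × 0.4057 = 0.079592.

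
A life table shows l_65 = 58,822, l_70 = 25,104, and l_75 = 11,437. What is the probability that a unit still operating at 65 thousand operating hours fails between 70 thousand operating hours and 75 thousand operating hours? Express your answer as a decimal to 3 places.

0.232

This is the probability of reaching 70 but not 75, conditional on being operational at 65: (l_70 − l_75) / l_65.
= (25,104 − 11,437) / 58,822 = 13,667 / 58,822 = 0.232345.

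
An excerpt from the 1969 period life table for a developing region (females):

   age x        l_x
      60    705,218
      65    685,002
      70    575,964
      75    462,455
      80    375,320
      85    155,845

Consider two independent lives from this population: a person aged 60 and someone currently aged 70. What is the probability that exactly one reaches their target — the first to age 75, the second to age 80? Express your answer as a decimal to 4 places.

0.4528

p₁ = l_75/l_60 = 462,455/705,218 = 0.655762; p₂ = l_80/l_70 = 375,320/575,964 = 0.651638.
P(exactly one) = p₁(1−p₂) + (1−p₁)p₂ = 0.228443 + 0.224319 = 0.452761.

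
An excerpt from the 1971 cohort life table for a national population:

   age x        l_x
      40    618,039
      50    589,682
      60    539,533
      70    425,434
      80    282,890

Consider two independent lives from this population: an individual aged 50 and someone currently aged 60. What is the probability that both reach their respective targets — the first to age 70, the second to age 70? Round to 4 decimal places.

p₁ = l_70/l_50 = 425,434/589,682 = 0.721463; p₂ = l_70/l_60 = 425,434/539,533 = 0.788523.
P(both) = p₁ × p₂ = 0.721463 × 0.788523 = 0.568890.

0.5689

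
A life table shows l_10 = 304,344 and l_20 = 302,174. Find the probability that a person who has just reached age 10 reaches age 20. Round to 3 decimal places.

We want 10p10 = l_20/l_10.
The conditional survival probability is l_20/l_10 = 302,174/304,344 = 0.992870.

0.993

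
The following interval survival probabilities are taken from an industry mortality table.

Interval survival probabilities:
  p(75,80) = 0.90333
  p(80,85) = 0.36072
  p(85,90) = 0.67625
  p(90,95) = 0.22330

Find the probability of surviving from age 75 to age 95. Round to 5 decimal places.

The overall survival probability is 0.90333 × 0.36072 × 0.67625 × 0.22330.
= 0.049205.

0.04921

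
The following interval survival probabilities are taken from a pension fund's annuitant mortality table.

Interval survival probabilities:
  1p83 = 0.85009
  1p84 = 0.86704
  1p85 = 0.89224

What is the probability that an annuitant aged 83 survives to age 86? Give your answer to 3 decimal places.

0.658

Chaining the interval survival probabilities: 0.85009 × 0.86704 × 0.89224.
= 0.657636.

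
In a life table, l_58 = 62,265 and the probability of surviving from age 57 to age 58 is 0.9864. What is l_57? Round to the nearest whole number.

l_57 = l_58 / p = 62,265 / 0.9864 = 63123.

63123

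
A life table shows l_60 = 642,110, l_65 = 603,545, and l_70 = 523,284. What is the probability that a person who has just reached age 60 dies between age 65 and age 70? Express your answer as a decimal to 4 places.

This is the probability of reaching 65 but not 70, conditional on being alive at 60: (l_65 − l_70) / l_60.
= (603,545 − 523,284) / 642,110 = 80,261 / 642,110 = 0.124996.

0.1250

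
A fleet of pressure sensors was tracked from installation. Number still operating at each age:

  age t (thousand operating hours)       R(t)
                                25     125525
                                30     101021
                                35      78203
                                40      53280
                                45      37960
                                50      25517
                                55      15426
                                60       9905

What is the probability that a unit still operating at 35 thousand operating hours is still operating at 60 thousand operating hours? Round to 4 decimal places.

The conditional survival probability is R(60)/R(35) = 9905/78203 = 0.126658.

0.1267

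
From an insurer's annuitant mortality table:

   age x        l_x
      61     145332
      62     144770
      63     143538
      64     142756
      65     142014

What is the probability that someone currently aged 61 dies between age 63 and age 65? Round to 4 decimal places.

0.0105

We want 2|2q61 = (l_63 − l_65)/l_61.
This is the probability of reaching 63 but not 65, conditional on being alive at 61: (l_63 − l_65) / l_61.
= (143538 − 142014) / 145332 = 1524 / 145332 = 0.010486.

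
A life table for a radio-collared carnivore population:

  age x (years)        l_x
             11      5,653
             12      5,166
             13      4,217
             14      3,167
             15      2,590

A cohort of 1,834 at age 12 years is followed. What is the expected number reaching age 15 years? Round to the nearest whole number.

The relevant probability is 2,590/5,166 = 0.501355.
Expected number = 1,834 × 0.501355 = 919.

919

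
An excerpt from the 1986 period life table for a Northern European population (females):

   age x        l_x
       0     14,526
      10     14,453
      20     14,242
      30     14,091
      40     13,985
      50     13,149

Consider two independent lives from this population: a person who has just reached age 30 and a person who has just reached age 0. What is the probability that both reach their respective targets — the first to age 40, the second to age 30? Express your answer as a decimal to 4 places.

0.9628

p₁ = l_40/l_30 = 13,985/14,091 = 0.992477; p₂ = l_30/l_0 = 14,091/14,526 = 0.970054.
P(both) = p₁ × p₂ = 0.992477 × 0.970054 = 0.962756.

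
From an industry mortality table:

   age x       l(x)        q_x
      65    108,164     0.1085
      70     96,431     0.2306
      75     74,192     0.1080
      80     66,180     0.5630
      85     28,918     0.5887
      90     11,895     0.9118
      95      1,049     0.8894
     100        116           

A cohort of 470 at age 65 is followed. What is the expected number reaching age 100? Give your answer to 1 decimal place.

The relevant probability is 116/108,164 = 0.001072.
Expected number = 470 × 0.001072 = 0.5.

0.5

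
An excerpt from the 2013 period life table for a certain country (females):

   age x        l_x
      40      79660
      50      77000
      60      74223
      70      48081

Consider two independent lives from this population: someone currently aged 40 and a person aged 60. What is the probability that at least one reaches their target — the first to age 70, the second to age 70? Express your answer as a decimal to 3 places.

p₁ = l_70/l_40 = 48081/79660 = 0.603578; p₂ = l_70/l_60 = 48081/74223 = 0.647791.
P(at least one) = 1 − (1−p₁)(1−p₂) = 1 − 0.396422 × 0.352209 = 0.860377.

0.860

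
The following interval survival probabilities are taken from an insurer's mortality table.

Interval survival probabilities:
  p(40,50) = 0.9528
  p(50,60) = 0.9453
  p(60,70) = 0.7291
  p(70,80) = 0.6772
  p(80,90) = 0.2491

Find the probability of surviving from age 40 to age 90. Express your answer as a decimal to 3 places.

0.111

The overall survival probability is 0.9528 × 0.9453 × 0.7291 × 0.6772 × 0.2491.
= 0.110777.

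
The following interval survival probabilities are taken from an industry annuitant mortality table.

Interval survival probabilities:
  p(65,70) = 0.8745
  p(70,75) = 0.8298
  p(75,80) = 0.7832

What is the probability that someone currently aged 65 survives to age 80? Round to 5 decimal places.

0.56834

The overall survival probability is 0.8745 × 0.8298 × 0.7832.
= 0.568337.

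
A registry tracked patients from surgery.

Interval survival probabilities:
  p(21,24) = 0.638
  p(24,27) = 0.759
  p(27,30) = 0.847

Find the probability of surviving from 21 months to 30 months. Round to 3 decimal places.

Chaining the interval survival probabilities: 0.638 × 0.759 × 0.847.
= 0.410153.

0.410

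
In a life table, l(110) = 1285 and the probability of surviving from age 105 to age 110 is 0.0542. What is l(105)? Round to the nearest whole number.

l(105) = l(110) / p = 1285 / 0.0542 = 23708.

23708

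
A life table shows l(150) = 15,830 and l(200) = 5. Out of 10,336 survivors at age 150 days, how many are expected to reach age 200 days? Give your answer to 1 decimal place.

3.3

The relevant probability is 5/15,830 = 0.000316.
Expected number = 10,336 × 0.000316 = 3.3.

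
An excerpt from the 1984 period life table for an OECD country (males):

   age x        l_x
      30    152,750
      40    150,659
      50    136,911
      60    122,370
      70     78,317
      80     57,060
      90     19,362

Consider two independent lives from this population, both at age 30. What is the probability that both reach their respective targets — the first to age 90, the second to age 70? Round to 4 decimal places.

0.0650

p₁ = l_90/l_30 = 19,362/152,750 = 0.126756; p₂ = l_70/l_30 = 78,317/152,750 = 0.512714.
P(both) = p₁ × p₂ = 0.126756 × 0.512714 = 0.064990.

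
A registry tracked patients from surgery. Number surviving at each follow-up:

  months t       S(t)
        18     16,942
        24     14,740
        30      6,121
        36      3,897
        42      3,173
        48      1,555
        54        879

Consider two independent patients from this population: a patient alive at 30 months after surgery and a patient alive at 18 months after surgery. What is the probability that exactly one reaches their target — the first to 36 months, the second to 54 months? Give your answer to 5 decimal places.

0.62248

p₁ = S(36)/S(30) = 3,897/6,121 = 0.636661; p₂ = S(54)/S(18) = 879/16,942 = 0.051883.
P(exactly one) = p₁(1−p₂) + (1−p₁)p₂ = 0.603629 + 0.018851 = 0.622480.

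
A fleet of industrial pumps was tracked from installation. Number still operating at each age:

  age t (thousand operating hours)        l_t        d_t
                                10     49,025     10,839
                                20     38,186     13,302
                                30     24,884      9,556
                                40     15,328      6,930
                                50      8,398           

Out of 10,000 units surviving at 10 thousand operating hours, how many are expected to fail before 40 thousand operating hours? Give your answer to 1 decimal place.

6873.4

The relevant probability is 1 − 15,328/49,025 = 0.687343.
Expected number = 10,000 × 0.687343 = 6873.4.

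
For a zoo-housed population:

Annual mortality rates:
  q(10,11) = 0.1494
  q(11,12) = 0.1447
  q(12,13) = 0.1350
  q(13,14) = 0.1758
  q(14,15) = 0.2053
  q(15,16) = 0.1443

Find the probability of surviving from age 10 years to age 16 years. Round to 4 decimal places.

0.3527

P(survive 10→16) = (1 − 0.1494) × (1 − 0.1447) × (1 − 0.1350) × (1 − 0.1758) × (1 − 0.2053) × (1 − 0.1443).
= 0.8506 × 0.8553 × 0.8650 × 0.8242 × 0.7947 × 0.8557 = 0.352710.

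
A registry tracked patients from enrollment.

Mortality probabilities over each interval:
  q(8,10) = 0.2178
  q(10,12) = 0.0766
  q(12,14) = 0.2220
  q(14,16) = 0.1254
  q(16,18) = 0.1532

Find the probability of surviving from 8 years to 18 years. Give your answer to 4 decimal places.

0.4162

P(survive 8→18) = (1 − 0.2178) × (1 − 0.0766) × (1 − 0.2220) × (1 − 0.1254) × (1 − 0.1532).
= 0.7822 × 0.9234 × 0.7780 × 0.8746 × 0.8468 = 0.416177.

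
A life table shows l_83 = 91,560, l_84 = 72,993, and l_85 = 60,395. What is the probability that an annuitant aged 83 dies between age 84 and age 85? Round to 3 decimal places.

0.138

We want 1|1q83 = (l_84 − l_85)/l_83.
This is the probability of reaching 84 but not 85, conditional on being alive at 83: (l_84 − l_85) / l_83.
= (72,993 − 60,395) / 91,560 = 12,598 / 91,560 = 0.137593.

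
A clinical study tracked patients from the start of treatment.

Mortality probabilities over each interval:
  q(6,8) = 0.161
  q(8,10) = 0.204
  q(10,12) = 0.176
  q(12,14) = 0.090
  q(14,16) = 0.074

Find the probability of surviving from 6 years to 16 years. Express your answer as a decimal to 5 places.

The overall survival probability is (1 − 0.161) × (1 − 0.204) × (1 − 0.176) × (1 − 0.090) × (1 − 0.074).
= 0.839 × 0.796 × 0.824 × 0.910 × 0.926 = 0.463719.

0.46372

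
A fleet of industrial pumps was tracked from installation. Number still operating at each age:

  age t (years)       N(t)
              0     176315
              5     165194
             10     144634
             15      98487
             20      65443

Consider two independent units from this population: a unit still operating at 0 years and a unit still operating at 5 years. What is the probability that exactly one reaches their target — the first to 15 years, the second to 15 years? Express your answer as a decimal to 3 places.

p₁ = N(15)/N(0) = 98487/176315 = 0.558585; p₂ = N(15)/N(5) = 98487/165194 = 0.596190.
P(exactly one) = p₁(1−p₂) + (1−p₁)p₂ = 0.225562 + 0.263167 = 0.488729.

0.489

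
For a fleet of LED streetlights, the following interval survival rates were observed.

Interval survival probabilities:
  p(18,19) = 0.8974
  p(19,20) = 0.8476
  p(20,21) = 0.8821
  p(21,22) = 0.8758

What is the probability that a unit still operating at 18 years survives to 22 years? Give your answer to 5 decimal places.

The overall survival probability is 0.8974 × 0.8476 × 0.8821 × 0.8758.
= 0.587624.

0.58762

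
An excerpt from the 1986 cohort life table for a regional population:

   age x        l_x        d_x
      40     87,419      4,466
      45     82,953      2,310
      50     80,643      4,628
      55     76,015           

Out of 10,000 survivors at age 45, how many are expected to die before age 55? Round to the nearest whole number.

The relevant probability is 1 − 76,015/82,953 = 0.083638.
Expected number = 10,000 × 0.083638 = 836.

836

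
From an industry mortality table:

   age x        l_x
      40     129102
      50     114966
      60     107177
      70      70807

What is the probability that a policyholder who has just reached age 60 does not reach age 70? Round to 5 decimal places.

0.33935

P(die before 70 | alive at 60) = 1 − l_70/l_60 = 1 − 70807/107177 = (36370)/107177 = 0.339345.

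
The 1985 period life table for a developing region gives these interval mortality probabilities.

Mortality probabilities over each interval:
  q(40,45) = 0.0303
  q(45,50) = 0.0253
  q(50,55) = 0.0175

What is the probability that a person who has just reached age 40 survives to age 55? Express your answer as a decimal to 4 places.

0.9286

Chaining the interval survival probabilities: (1 − 0.0303) × (1 − 0.0253) × (1 − 0.0175).
= 0.9697 × 0.9747 × 0.9825 = 0.928626.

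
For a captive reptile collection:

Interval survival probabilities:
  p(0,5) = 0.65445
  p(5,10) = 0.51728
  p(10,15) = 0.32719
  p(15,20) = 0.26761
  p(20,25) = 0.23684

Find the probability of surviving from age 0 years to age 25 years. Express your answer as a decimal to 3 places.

0.007

Chaining the interval survival probabilities: 0.65445 × 0.51728 × 0.32719 × 0.26761 × 0.23684.
= 0.007020.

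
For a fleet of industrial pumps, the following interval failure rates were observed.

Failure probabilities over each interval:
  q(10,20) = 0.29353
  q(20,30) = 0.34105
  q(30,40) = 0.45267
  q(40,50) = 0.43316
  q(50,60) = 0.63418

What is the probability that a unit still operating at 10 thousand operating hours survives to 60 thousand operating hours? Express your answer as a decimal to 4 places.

P(survive 10→60) = (1 − 0.29353) × (1 − 0.34105) × (1 − 0.45267) × (1 − 0.43316) × (1 − 0.63418).
= 0.70647 × 0.65895 × 0.54733 × 0.56684 × 0.36582 = 0.052835.

0.0528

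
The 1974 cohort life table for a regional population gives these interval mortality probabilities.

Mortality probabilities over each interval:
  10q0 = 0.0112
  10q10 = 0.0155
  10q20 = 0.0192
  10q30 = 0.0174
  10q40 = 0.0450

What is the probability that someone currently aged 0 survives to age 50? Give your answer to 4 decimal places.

50p0 = (1 − 0.0112) × (1 − 0.0155) × (1 − 0.0192) × (1 − 0.0174) × (1 − 0.0450).
= 0.9888 × 0.9845 × 0.9808 × 0.9826 × 0.9550 = 0.895952.

0.8960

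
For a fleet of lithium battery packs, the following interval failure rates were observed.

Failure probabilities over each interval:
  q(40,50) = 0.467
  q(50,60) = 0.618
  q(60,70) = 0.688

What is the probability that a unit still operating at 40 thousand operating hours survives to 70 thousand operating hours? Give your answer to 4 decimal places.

0.0635

P(survive 40→70) = (1 − 0.467) × (1 − 0.618) × (1 − 0.688).
= 0.533 × 0.382 × 0.312 = 0.063525.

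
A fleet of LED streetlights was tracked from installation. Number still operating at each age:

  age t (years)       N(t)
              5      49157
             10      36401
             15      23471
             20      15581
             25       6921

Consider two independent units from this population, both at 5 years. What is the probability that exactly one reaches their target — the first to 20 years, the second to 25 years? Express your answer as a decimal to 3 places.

0.369

p₁ = N(20)/N(5) = 15581/49157 = 0.316964; p₂ = N(25)/N(5) = 6921/49157 = 0.140794.
P(exactly one) = p₁(1−p₂) + (1−p₁)p₂ = 0.272337 + 0.096167 = 0.368505.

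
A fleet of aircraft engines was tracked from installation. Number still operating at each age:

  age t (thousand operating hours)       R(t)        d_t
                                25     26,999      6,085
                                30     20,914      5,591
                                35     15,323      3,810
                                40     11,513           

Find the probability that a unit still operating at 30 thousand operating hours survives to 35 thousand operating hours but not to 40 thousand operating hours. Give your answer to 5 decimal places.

This is the probability of reaching 35 but not 40, conditional on being operational at 30: (R(35) − R(40)) / R(30).
= (15,323 − 11,513) / 20,914 = 3,810 / 20,914 = 0.182175.

0.18217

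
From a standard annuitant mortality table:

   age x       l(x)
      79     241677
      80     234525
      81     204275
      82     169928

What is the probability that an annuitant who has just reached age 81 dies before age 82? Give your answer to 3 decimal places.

P(die before 82 | alive at 81) = 1 − l(82)/l(81) = 1 − 169928/204275 = (34347)/204275 = 0.168141.

0.168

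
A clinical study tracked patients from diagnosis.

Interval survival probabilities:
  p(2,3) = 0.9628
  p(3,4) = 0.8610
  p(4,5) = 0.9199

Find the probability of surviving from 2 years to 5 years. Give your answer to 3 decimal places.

0.763

Survival from 2 to 5 is the product of surviving each interval: 0.9628 × 0.8610 × 0.9199.
= 0.762570.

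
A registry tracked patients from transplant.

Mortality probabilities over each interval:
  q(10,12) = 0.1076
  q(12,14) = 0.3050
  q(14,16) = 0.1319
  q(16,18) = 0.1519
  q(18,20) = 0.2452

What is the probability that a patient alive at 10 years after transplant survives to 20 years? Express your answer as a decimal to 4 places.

0.3447

The overall survival probability is (1 − 0.1076) × (1 − 0.3050) × (1 − 0.1319) × (1 − 0.1519) × (1 − 0.2452).
= 0.8924 × 0.6950 × 0.8681 × 0.8481 × 0.7548 = 0.344662.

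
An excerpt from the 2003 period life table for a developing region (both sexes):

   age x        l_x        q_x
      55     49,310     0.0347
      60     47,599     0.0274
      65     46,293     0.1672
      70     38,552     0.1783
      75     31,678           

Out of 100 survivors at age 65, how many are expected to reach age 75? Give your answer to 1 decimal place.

The relevant probability is 31,678/46,293 = 0.684294.
Expected number = 100 × 0.684294 = 68.4.

68.4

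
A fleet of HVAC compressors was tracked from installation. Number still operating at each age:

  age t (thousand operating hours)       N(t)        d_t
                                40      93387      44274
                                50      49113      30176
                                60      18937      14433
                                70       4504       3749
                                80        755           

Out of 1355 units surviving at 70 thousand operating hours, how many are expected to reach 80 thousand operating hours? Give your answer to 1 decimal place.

227.1

The relevant probability is 755/4504 = 0.167629.
Expected number = 1355 × 0.167629 = 227.1.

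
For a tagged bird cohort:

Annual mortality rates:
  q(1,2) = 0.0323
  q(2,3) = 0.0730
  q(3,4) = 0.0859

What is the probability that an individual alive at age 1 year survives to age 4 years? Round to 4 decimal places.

Chaining the interval survival probabilities: (1 − 0.0323) × (1 − 0.0730) × (1 − 0.0859).
= 0.9677 × 0.9270 × 0.9141 = 0.820001.

0.8200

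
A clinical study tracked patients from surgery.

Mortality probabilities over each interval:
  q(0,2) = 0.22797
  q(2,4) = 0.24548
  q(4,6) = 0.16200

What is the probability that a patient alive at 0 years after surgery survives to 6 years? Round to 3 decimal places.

The overall survival probability is (1 − 0.22797) × (1 − 0.24548) × (1 − 0.16200).
= 0.77203 × 0.75452 × 0.83800 = 0.488145.

0.488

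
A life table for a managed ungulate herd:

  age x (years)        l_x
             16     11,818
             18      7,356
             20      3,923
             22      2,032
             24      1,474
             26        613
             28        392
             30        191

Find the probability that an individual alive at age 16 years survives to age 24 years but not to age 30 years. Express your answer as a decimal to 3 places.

This is the probability of reaching 24 but not 30, conditional on being alive at 16: (l_24 − l_30) / l_16.
= (1,474 − 191) / 11,818 = 1,283 / 11,818 = 0.108563.

0.109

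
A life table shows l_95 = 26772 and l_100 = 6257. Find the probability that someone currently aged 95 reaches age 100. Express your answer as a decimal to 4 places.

0.2337

We want 5p95 = l_100/l_95.
The conditional survival probability is l_100/l_95 = 6257/26772 = 0.233714.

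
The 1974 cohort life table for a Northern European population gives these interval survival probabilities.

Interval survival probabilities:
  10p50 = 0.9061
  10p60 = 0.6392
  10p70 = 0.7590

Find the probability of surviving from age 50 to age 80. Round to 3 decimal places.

The overall survival probability is 0.9061 × 0.6392 × 0.7590.
= 0.439597.

0.440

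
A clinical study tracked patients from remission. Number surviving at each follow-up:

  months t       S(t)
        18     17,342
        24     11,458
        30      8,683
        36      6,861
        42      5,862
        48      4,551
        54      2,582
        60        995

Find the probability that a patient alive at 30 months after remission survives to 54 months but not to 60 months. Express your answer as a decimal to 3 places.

This is the probability of reaching 54 but not 60, conditional on being alive at 30: (S(54) − S(60)) / S(30).
= (2,582 − 995) / 8,683 = 1,587 / 8,683 = 0.182771.

0.183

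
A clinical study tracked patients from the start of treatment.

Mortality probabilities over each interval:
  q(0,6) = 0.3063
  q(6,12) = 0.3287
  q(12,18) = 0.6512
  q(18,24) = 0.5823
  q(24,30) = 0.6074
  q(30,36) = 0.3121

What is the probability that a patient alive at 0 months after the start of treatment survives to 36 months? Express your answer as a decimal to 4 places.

0.0183

Survival from 0 to 36 is the product of surviving each interval: (1 − 0.3063) × (1 − 0.3287) × (1 − 0.6512) × (1 − 0.5823) × (1 − 0.6074) × (1 − 0.3121).
= 0.6937 × 0.6713 × 0.3488 × 0.4177 × 0.3926 × 0.6879 = 0.018323.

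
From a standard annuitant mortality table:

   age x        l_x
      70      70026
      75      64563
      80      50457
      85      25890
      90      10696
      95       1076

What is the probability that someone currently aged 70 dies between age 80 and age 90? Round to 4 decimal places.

This is the probability of reaching 80 but not 90, conditional on being alive at 70: (l_80 − l_90) / l_70.
= (50457 − 10696) / 70026 = 39761 / 70026 = 0.567803.

0.5678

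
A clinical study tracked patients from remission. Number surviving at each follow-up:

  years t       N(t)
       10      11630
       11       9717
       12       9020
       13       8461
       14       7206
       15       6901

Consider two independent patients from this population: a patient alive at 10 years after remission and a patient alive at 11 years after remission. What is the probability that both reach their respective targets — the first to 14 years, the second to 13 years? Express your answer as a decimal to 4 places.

0.5395

p₁ = N(14)/N(10) = 7206/11630 = 0.619604; p₂ = N(13)/N(11) = 8461/9717 = 0.870742.
P(both) = p₁ × p₂ = 0.619604 × 0.870742 = 0.539515.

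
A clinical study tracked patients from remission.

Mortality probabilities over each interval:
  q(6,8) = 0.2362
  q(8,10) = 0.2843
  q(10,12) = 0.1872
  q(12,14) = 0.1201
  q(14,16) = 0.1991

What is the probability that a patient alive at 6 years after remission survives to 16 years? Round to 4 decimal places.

0.3131

P(survive 6→16) = (1 − 0.2362) × (1 − 0.2843) × (1 − 0.1872) × (1 − 0.1201) × (1 − 0.1991).
= 0.7638 × 0.7157 × 0.8128 × 0.8799 × 0.8009 = 0.313117.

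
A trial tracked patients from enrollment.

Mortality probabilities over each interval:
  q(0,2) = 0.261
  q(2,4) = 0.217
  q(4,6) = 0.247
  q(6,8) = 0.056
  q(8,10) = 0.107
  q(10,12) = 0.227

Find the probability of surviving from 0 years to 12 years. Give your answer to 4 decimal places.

The overall survival probability is (1 − 0.261) × (1 − 0.217) × (1 − 0.247) × (1 − 0.056) × (1 − 0.107) × (1 − 0.227).
= 0.739 × 0.783 × 0.753 × 0.944 × 0.893 × 0.773 = 0.283925.

0.2839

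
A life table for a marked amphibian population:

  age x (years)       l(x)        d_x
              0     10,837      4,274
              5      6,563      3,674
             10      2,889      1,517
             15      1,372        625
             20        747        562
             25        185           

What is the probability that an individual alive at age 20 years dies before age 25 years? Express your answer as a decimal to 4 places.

P(die before 25 | alive at 20) = 1 − l(25)/l(20) = 1 − 185/747 = (562)/747 = 0.752343.

0.7523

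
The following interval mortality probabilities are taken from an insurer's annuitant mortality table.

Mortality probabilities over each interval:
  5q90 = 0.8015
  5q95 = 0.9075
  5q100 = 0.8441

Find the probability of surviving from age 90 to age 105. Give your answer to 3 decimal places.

0.003

Survival from 90 to 105 is the product of surviving each interval: (1 − 0.8015) × (1 − 0.9075) × (1 − 0.8441).
= 0.1985 × 0.0925 × 0.1559 = 0.002863.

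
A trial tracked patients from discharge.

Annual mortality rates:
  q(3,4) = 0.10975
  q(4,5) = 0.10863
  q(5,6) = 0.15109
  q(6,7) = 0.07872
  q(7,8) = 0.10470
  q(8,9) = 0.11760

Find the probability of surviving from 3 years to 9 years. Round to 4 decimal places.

P(survive 3→9) = (1 − 0.10975) × (1 − 0.10863) × (1 − 0.15109) × (1 − 0.07872) × (1 − 0.10470) × (1 − 0.11760).
= 0.89025 × 0.89137 × 0.84891 × 0.92128 × 0.89530 × 0.88240 = 0.490295.

0.4903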